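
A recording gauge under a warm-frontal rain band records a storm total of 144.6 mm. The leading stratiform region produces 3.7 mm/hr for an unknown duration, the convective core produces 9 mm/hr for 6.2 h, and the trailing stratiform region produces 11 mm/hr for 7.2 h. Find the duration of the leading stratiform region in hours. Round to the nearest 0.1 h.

Known phases: 9 × 6.2 + 11 × 7.2 = 55.8 + 79.2 = 135 mm.
Remaining depth = 144.6 − 135 = 9.6 mm.
Duration = 9.6 / 3.7 = 2.6 h.

duration ≈ 2.6 h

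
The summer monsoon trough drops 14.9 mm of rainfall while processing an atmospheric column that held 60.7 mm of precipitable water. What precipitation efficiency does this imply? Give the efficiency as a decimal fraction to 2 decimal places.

ε ≈ 0.25

ε = rainfall / PW = 14.9 / 60.7 = 0.25.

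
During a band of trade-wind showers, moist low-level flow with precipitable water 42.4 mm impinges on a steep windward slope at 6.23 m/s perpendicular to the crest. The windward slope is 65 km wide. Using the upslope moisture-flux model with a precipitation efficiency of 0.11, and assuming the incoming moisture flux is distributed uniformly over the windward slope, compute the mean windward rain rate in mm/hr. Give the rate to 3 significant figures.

Incoming column moisture flux per unit ridge length: F = V × PW = 6.23 × 42.4 = 264.152 mm·m/s.
Spread over the 65 km slope with efficiency ε = 0.11: R = ε·F/W = 0.11 × 264.152 / 65000 m = 4.470e-04 mm/s.
R = 4.470e-04 × 3600 = 1.61 mm/hr.

R ≈ 1.61 mm/hr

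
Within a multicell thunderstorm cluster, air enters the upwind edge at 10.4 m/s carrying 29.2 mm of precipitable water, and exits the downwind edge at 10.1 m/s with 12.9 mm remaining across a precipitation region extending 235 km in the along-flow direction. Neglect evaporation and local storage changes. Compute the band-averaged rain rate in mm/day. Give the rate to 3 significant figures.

Column moisture flux per unit crosswind length is F = V × PW.
Inflow: F_in = 10.4 × 29.2 = 303.68 mm·m/s
Outflow: F_out = 10.1 × 12.9 = 130.29 mm·m/s
Steady-state rate R = (F_in − F_out)/L = (303.68 − 130.29) / 235000 m = 7.378e-04 mm/s.
R = 7.378e-04 × 3600 × 24 = 63.7 mm/day.

R ≈ 63.7 mm/day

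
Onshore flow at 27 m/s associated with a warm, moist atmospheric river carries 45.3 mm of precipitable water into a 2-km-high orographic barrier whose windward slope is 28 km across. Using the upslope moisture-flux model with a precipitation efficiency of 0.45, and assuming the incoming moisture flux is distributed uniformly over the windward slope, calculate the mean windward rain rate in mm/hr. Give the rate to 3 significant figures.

R ≈ 70.8 mm/hr

Incoming column moisture flux per unit ridge length: F = V × PW = 27 × 45.3 = 1223.1 mm·m/s.
Spread over the 28 km slope with efficiency ε = 0.45: R = ε·F/W = 0.45 × 1223.1 / 28000 m = 1.966e-02 mm/s.
R = 1.966e-02 × 3600 = 70.8 mm/hr.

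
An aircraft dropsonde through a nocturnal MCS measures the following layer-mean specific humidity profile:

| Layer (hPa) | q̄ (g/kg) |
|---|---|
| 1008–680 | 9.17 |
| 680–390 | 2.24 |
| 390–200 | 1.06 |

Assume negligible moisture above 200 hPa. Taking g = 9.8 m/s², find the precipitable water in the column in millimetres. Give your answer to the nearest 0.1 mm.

PW ≈ 39.4 mm

Precipitable water is the column-integrated vapour mass per unit area: PW = (1/g) Σ q̄ Δp, with q in kg/kg and Δp in Pa (1 kg/m² of water = 1 mm).
Layer 1008–680 hPa: Δp = 328 hPa = 32800 Pa, q̄ = 0.00917 kg/kg → 0.00917 × 32800 / 9.8 = 30.69 mm
Layer 680–390 hPa: Δp = 290 hPa = 29000 Pa, q̄ = 0.00224 kg/kg → 0.00224 × 29000 / 9.8 = 6.63 mm
Layer 390–200 hPa: Δp = 190 hPa = 19000 Pa, q̄ = 0.00106 kg/kg → 0.00106 × 19000 / 9.8 = 2.06 mm
PW = 30.69 + 6.63 + 2.06 = 39.38 ≈ 39.4 mm.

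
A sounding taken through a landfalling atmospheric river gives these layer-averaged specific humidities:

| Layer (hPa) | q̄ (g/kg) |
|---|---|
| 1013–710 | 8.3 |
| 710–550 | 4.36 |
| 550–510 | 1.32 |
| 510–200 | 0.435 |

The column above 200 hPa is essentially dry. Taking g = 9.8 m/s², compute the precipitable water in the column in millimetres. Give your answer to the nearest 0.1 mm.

Precipitable water is the column-integrated vapour mass per unit area: PW = (1/g) Σ q̄ Δp, with q in kg/kg and Δp in Pa (1 kg/m² of water = 1 mm).
Layer 1013–710 hPa: Δp = 303 hPa = 30300 Pa, q̄ = 0.0083 kg/kg → 0.0083 × 30300 / 9.8 = 25.66 mm
Layer 710–550 hPa: Δp = 160 hPa = 16000 Pa, q̄ = 0.00436 kg/kg → 0.00436 × 16000 / 9.8 = 7.12 mm
Layer 550–510 hPa: Δp = 40 hPa = 4000 Pa, q̄ = 0.00132 kg/kg → 0.00132 × 4000 / 9.8 = 0.54 mm
Layer 510–200 hPa: Δp = 310 hPa = 31000 Pa, q̄ = 0.000435 kg/kg → 0.000435 × 31000 / 9.8 = 1.38 mm
PW = 25.66 + 7.12 + 0.54 + 1.38 = 34.70 ≈ 34.7 mm.

PW ≈ 34.7 mm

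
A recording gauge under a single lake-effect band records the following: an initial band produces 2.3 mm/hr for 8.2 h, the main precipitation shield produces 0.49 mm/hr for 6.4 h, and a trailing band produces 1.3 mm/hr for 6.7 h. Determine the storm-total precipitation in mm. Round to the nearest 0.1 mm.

Total = Σ Rᵢ Δtᵢ = 2.3 × 8.2 + 0.49 × 6.4 + 1.3 × 6.7
      = 18.86 + 3.136 + 8.71 = 30.7 mm.

total ≈ 30.7 mm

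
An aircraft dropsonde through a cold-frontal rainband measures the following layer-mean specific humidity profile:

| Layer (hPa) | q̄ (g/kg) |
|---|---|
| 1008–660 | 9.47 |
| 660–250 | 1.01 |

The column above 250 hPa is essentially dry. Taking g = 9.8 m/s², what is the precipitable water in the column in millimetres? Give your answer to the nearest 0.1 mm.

Precipitable water is the column-integrated vapour mass per unit area: PW = (1/g) Σ q̄ Δp, with q in kg/kg and Δp in Pa (1 kg/m² of water = 1 mm).
Layer 1008–660 hPa: Δp = 348 hPa = 34800 Pa, q̄ = 0.00947 kg/kg → 0.00947 × 34800 / 9.8 = 33.63 mm
Layer 660–250 hPa: Δp = 410 hPa = 41000 Pa, q̄ = 0.00101 kg/kg → 0.00101 × 41000 / 9.8 = 4.23 mm
PW = 33.63 + 4.23 = 37.86 ≈ 37.9 mm.

PW ≈ 37.9 mm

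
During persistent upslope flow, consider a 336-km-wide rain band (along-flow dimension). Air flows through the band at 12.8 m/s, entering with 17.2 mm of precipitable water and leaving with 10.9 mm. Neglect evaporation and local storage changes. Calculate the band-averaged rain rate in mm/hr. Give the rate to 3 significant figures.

R ≈ 0.864 mm/hr

Column moisture flux per unit crosswind length is F = V × PW.
Inflow: F_in = 12.8 × 17.2 = 220.16 mm·m/s
Outflow: F_out = 12.8 × 10.9 = 139.52 mm·m/s
Steady-state rate R = (F_in − F_out)/L = (220.16 − 139.52) / 336000 m = 2.400e-04 mm/s.
R = 2.400e-04 × 3600 = 0.864 mm/hr.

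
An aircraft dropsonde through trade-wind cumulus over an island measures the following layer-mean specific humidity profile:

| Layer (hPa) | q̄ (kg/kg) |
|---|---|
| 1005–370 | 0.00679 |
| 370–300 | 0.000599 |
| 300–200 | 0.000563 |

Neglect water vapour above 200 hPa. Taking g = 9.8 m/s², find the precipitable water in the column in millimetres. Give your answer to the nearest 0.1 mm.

Precipitable water is the column-integrated vapour mass per unit area: PW = (1/g) Σ q̄ Δp, with q in kg/kg and Δp in Pa (1 kg/m² of water = 1 mm).
Layer 1005–370 hPa: Δp = 635 hPa = 63500 Pa, q̄ = 0.00679 kg/kg → 0.00679 × 63500 / 9.8 = 44.00 mm
Layer 370–300 hPa: Δp = 70 hPa = 7000 Pa, q̄ = 0.000599 kg/kg → 0.000599 × 7000 / 9.8 = 0.43 mm
Layer 300–200 hPa: Δp = 100 hPa = 10000 Pa, q̄ = 0.000563 kg/kg → 0.000563 × 10000 / 9.8 = 0.57 mm
PW = 44.00 + 0.43 + 0.57 = 45.00 ≈ 45.0 mm.

PW ≈ 45.0 mm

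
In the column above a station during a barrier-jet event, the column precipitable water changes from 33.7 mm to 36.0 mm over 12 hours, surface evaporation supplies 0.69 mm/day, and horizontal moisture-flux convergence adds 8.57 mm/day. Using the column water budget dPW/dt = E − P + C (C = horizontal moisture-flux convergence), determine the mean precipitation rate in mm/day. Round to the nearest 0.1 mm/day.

dPW/dt = (36.0 − 33.7) mm / (12/24 day) = +4.600 mm/day.
P = E + C − dPW/dt = 0.69 + (8.57) − (+4.600) = 4.7 mm/day.

P ≈ 4.7 mm/day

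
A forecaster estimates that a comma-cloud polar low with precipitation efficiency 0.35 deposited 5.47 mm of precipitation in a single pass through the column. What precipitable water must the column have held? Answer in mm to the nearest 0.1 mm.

PW ≈ 15.6 mm

PW = precipitation / ε = 5.47 / 0.35 = 15.6 mm.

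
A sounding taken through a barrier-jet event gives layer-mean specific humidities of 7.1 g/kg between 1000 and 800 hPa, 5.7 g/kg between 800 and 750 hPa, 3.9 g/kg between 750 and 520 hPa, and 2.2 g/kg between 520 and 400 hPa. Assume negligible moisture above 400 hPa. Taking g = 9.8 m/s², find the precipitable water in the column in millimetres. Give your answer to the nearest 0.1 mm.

Precipitable water is the column-integrated vapour mass per unit area: PW = (1/g) Σ q̄ Δp, with q in kg/kg and Δp in Pa (1 kg/m² of water = 1 mm).
Layer 1000–800 hPa: Δp = 200 hPa = 20000 Pa, q̄ = 0.0071 kg/kg → 0.0071 × 20000 / 9.8 = 14.49 mm
Layer 800–750 hPa: Δp = 50 hPa = 5000 Pa, q̄ = 0.0057 kg/kg → 0.0057 × 5000 / 9.8 = 2.91 mm
Layer 750–520 hPa: Δp = 230 hPa = 23000 Pa, q̄ = 0.0039 kg/kg → 0.0039 × 23000 / 9.8 = 9.15 mm
Layer 520–400 hPa: Δp = 120 hPa = 12000 Pa, q̄ = 0.0022 kg/kg → 0.0022 × 12000 / 9.8 = 2.69 mm
PW = 14.49 + 2.91 + 9.15 + 2.69 = 29.24 ≈ 29.2 mm.

PW ≈ 29.2 mm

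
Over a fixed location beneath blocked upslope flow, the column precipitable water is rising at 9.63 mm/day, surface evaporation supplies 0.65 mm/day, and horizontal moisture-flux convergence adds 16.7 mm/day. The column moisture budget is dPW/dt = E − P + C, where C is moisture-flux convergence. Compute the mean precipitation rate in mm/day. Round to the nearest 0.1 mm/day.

P ≈ 7.7 mm/day

dPW/dt = +9.63 mm/day.
P = E + C − dPW/dt = 0.65 + (16.7) − (+9.63) = 7.7 mm/day.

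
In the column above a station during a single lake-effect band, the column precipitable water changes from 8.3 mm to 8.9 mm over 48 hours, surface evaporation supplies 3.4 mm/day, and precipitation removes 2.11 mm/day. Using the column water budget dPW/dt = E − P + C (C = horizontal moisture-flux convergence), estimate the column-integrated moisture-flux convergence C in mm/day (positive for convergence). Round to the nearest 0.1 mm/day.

C ≈ -1.0 mm/day

dPW/dt = (8.9 − 8.3) mm / (48/24 day) = +0.300 mm/day.
C = dPW/dt − E + P = (+0.300) − 3.4 + 2.11 = -1.0 mm/day.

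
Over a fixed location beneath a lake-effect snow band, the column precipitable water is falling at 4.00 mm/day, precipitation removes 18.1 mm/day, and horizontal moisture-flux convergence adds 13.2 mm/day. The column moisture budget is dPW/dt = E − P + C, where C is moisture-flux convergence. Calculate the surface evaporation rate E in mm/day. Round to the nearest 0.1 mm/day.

E ≈ 0.9 mm/day

dPW/dt = -4.00 mm/day.
E = dPW/dt + P − C = (-4.00) + 18.1 − (13.2) = 0.9 mm/day.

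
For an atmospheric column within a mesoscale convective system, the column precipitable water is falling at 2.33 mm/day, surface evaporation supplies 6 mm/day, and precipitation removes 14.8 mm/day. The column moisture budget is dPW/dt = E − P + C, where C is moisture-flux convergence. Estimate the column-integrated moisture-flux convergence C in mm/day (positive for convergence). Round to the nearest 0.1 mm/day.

dPW/dt = -2.33 mm/day.
C = dPW/dt − E + P = (-2.33) − 6 + 14.8 = 6.5 mm/day.

C ≈ 6.5 mm/day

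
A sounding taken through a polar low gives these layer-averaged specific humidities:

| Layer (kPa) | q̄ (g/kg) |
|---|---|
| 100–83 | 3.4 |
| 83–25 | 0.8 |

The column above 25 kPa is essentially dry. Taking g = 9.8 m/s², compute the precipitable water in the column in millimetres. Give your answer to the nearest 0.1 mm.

Precipitable water is the column-integrated vapour mass per unit area: PW = (1/g) Σ q̄ Δp, with q in kg/kg and Δp in Pa (1 kg/m² of water = 1 mm).
Layer 100–83 kPa: Δp = 170 hPa = 17000 Pa, q̄ = 0.0034 kg/kg → 0.0034 × 17000 / 9.8 = 5.90 mm
Layer 83–25 kPa: Δp = 580 hPa = 58000 Pa, q̄ = 0.0008 kg/kg → 0.0008 × 58000 / 9.8 = 4.73 mm
PW = 5.90 + 4.73 = 10.63 ≈ 10.6 mm.

PW ≈ 10.6 mm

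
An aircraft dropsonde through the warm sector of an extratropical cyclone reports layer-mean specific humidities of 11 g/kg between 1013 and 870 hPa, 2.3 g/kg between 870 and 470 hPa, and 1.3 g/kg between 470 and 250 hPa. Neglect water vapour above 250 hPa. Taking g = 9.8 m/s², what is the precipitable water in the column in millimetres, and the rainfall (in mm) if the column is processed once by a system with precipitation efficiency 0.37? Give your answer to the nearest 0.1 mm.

Precipitable water is the column-integrated vapour mass per unit area: PW = (1/g) Σ q̄ Δp, with q in kg/kg and Δp in Pa (1 kg/m² of water = 1 mm).
Layer 1013–870 hPa: Δp = 143 hPa = 14300 Pa, q̄ = 0.011 kg/kg → 0.011 × 14300 / 9.8 = 16.05 mm
Layer 870–470 hPa: Δp = 400 hPa = 40000 Pa, q̄ = 0.0023 kg/kg → 0.0023 × 40000 / 9.8 = 9.39 mm
Layer 470–250 hPa: Δp = 220 hPa = 22000 Pa, q̄ = 0.0013 kg/kg → 0.0013 × 22000 / 9.8 = 2.92 mm
PW = 16.05 + 9.39 + 2.92 = 28.36 ≈ 28.4 mm.
Rainfall = ε × PW = 0.37 × 28.4 = 10.5 mm.

PW ≈ 28.4 mm; rainfall ≈ 10.5 mm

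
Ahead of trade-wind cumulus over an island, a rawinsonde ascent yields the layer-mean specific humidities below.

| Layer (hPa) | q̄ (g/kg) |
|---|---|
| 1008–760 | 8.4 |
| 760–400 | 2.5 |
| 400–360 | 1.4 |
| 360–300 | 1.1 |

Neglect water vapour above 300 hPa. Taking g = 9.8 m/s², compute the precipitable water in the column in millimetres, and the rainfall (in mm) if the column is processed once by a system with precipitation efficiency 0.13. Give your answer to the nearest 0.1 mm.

Precipitable water is the column-integrated vapour mass per unit area: PW = (1/g) Σ q̄ Δp, with q in kg/kg and Δp in Pa (1 kg/m² of water = 1 mm).
Layer 1008–760 hPa: Δp = 248 hPa = 24800 Pa, q̄ = 0.0084 kg/kg → 0.0084 × 24800 / 9.8 = 21.26 mm
Layer 760–400 hPa: Δp = 360 hPa = 36000 Pa, q̄ = 0.0025 kg/kg → 0.0025 × 36000 / 9.8 = 9.18 mm
Layer 400–360 hPa: Δp = 40 hPa = 4000 Pa, q̄ = 0.0014 kg/kg → 0.0014 × 4000 / 9.8 = 0.57 mm
Layer 360–300 hPa: Δp = 60 hPa = 6000 Pa, q̄ = 0.0011 kg/kg → 0.0011 × 6000 / 9.8 = 0.67 mm
PW = 21.26 + 9.18 + 0.57 + 0.67 = 31.68 ≈ 31.7 mm.
Rainfall = ε × PW = 0.13 × 31.7 = 4.1 mm.

PW ≈ 31.7 mm; rainfall ≈ 4.1 mm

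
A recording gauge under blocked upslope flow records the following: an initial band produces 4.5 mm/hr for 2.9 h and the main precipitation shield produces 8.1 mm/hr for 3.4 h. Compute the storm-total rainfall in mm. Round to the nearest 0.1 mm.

Total = Σ Rᵢ Δtᵢ = 4.5 × 2.9 + 8.1 × 3.4
      = 13.05 + 27.54 = 40.6 mm.

total ≈ 40.6 mm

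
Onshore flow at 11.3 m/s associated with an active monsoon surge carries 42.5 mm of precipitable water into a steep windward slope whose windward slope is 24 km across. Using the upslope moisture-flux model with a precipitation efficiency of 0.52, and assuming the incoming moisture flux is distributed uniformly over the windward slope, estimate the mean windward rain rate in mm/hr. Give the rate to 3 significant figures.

Incoming column moisture flux per unit ridge length: F = V × PW = 11.3 × 42.5 = 480.25 mm·m/s.
Spread over the 24 km slope with efficiency ε = 0.52: R = ε·F/W = 0.52 × 480.25 / 24000 m = 1.041e-02 mm/s.
R = 1.041e-02 × 3600 = 37.5 mm/hr.

R ≈ 37.5 mm/hr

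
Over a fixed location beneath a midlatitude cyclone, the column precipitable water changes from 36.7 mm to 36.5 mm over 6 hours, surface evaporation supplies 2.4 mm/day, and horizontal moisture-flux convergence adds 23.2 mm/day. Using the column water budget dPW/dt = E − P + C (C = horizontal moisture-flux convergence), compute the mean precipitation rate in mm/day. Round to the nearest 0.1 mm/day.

dPW/dt = (36.5 − 36.7) mm / (6/24 day) = -0.800 mm/day.
P = E + C − dPW/dt = 2.4 + (23.2) − (-0.800) = 26.4 mm/day.

P ≈ 26.4 mm/day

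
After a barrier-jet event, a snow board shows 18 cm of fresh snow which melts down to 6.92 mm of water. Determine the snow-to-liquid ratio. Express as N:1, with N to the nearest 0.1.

Ratio = snow depth / SWE = 180 mm / 6.92 mm = 26.0, i.e. 26.0:1.

ratio ≈ 26.0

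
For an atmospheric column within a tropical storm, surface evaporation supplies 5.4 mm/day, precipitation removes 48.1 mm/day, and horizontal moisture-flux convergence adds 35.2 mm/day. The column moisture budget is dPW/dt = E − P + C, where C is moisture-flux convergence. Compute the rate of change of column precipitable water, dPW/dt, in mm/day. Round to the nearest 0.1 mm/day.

dPW/dt ≈ -7.5 mm/day

dPW/dt = E − P + C = 5.4 − 48.1 + (35.2) = -7.5 mm/day.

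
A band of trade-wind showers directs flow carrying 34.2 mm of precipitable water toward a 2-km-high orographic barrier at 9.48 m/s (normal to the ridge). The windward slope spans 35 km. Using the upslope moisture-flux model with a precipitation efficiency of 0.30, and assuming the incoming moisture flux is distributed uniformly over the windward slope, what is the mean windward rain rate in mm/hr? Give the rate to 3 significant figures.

R ≈ 10.0 mm/hr

Incoming column moisture flux per unit ridge length: F = V × PW = 9.48 × 34.2 = 324.216 mm·m/s.
Spread over the 35 km slope with efficiency ε = 0.30: R = ε·F/W = 0.30 × 324.216 / 35000 m = 2.779e-03 mm/s.
R = 2.779e-03 × 3600 = 10.0 mm/hr.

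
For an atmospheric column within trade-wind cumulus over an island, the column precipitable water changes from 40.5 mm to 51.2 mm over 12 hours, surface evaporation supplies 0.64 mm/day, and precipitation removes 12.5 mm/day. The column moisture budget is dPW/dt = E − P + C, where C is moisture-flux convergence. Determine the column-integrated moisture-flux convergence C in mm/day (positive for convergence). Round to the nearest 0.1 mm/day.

C ≈ 33.3 mm/day

dPW/dt = (51.2 − 40.5) mm / (12/24 day) = +21.400 mm/day.
C = dPW/dt − E + P = (+21.400) − 0.64 + 12.5 = 33.3 mm/day.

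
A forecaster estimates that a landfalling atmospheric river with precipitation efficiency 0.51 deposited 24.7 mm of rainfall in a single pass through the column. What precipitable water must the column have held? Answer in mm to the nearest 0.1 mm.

PW = rainfall / ε = 24.7 / 0.51 = 48.4 mm.

PW ≈ 48.4 mm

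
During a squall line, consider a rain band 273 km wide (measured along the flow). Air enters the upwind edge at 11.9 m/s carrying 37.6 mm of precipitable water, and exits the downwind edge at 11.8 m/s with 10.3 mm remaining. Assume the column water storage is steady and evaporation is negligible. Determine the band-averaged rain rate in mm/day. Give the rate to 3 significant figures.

R ≈ 103 mm/day

Column moisture flux per unit crosswind length is F = V × PW.
Inflow: F_in = 11.9 × 37.6 = 447.44 mm·m/s
Outflow: F_out = 11.8 × 10.3 = 121.54 mm·m/s
Steady-state rate R = (F_in − F_out)/L = (447.44 − 121.54) / 273000 m = 1.194e-03 mm/s.
R = 1.194e-03 × 3600 × 24 = 103 mm/day.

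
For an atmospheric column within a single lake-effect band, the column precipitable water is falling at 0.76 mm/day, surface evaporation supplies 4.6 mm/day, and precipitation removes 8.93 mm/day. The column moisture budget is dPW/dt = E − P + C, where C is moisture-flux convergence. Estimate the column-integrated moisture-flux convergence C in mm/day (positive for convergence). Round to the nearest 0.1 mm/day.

C ≈ 3.6 mm/day

dPW/dt = -0.76 mm/day.
C = dPW/dt − E + P = (-0.76) − 4.6 + 8.93 = 3.6 mm/day.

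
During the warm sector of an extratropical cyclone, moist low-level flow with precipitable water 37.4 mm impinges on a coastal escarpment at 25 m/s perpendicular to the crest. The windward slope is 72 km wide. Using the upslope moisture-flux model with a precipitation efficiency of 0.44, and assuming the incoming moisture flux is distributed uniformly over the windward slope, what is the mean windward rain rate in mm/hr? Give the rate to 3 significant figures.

Incoming column moisture flux per unit ridge length: F = V × PW = 25 × 37.4 = 935 mm·m/s.
Spread over the 72 km slope with efficiency ε = 0.44: R = ε·F/W = 0.44 × 935 / 72000 m = 5.714e-03 mm/s.
R = 5.714e-03 × 3600 = 20.6 mm/hr.

R ≈ 20.6 mm/hr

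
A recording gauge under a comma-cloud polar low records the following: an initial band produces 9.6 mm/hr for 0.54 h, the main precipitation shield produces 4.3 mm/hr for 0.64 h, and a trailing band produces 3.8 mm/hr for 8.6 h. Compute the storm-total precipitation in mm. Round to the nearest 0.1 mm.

total ≈ 40.6 mm

Total = Σ Rᵢ Δtᵢ = 9.6 × 0.54 + 4.3 × 0.64 + 3.8 × 8.6
      = 5.184 + 2.752 + 32.68 = 40.6 mm.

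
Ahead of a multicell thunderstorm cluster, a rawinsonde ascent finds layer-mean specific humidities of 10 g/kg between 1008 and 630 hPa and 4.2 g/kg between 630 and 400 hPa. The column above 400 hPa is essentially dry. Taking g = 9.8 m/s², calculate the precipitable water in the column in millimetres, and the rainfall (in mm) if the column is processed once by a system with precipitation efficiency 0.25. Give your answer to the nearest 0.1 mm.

Precipitable water is the column-integrated vapour mass per unit area: PW = (1/g) Σ q̄ Δp, with q in kg/kg and Δp in Pa (1 kg/m² of water = 1 mm).
Layer 1008–630 hPa: Δp = 378 hPa = 37800 Pa, q̄ = 0.01 kg/kg → 0.01 × 37800 / 9.8 = 38.57 mm
Layer 630–400 hPa: Δp = 230 hPa = 23000 Pa, q̄ = 0.0042 kg/kg → 0.0042 × 23000 / 9.8 = 9.86 mm
PW = 38.57 + 9.86 = 48.43 ≈ 48.4 mm.
Rainfall = ε × PW = 0.25 × 48.4 = 12.1 mm.

PW ≈ 48.4 mm; rainfall ≈ 12.1 mm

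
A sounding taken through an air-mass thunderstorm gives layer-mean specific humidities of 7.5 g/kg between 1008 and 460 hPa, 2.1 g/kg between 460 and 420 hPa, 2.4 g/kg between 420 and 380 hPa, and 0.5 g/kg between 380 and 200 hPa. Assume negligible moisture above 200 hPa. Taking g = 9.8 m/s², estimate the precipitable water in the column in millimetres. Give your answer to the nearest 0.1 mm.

PW ≈ 44.7 mm

Precipitable water is the column-integrated vapour mass per unit area: PW = (1/g) Σ q̄ Δp, with q in kg/kg and Δp in Pa (1 kg/m² of water = 1 mm).
Layer 1008–460 hPa: Δp = 548 hPa = 54800 Pa, q̄ = 0.0075 kg/kg → 0.0075 × 54800 / 9.8 = 41.94 mm
Layer 460–420 hPa: Δp = 40 hPa = 4000 Pa, q̄ = 0.0021 kg/kg → 0.0021 × 4000 / 9.8 = 0.86 mm
Layer 420–380 hPa: Δp = 40 hPa = 4000 Pa, q̄ = 0.0024 kg/kg → 0.0024 × 4000 / 9.8 = 0.98 mm
Layer 380–200 hPa: Δp = 180 hPa = 18000 Pa, q̄ = 0.0005 kg/kg → 0.0005 × 18000 / 9.8 = 0.92 mm
PW = 41.94 + 0.86 + 0.98 + 0.92 = 44.70 ≈ 44.7 mm.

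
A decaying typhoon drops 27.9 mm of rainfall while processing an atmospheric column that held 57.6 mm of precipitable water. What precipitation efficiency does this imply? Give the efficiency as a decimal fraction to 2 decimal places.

ε = rainfall / PW = 27.9 / 57.6 = 0.48.

ε ≈ 0.48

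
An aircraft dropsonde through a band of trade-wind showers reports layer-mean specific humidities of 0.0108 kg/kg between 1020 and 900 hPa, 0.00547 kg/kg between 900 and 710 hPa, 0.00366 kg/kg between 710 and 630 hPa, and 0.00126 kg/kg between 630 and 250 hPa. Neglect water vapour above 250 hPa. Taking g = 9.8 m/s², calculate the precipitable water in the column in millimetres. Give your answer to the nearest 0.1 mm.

Precipitable water is the column-integrated vapour mass per unit area: PW = (1/g) Σ q̄ Δp, with q in kg/kg and Δp in Pa (1 kg/m² of water = 1 mm).
Layer 1020–900 hPa: Δp = 120 hPa = 12000 Pa, q̄ = 0.0108 kg/kg → 0.0108 × 12000 / 9.8 = 13.22 mm
Layer 900–710 hPa: Δp = 190 hPa = 19000 Pa, q̄ = 0.00547 kg/kg → 0.00547 × 19000 / 9.8 = 10.61 mm
Layer 710–630 hPa: Δp = 80 hPa = 8000 Pa, q̄ = 0.00366 kg/kg → 0.00366 × 8000 / 9.8 = 2.99 mm
Layer 630–250 hPa: Δp = 380 hPa = 38000 Pa, q̄ = 0.00126 kg/kg → 0.00126 × 38000 / 9.8 = 4.89 mm
PW = 13.22 + 10.61 + 2.99 + 4.89 = 31.71 ≈ 31.7 mm.

PW ≈ 31.7 mm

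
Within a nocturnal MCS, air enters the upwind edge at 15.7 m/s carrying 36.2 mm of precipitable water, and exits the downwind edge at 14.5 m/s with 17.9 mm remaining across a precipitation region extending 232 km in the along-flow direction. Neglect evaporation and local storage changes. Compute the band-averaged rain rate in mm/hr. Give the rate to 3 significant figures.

R ≈ 4.79 mm/hr

Column moisture flux per unit crosswind length is F = V × PW.
Inflow: F_in = 15.7 × 36.2 = 568.34 mm·m/s
Outflow: F_out = 14.5 × 17.9 = 259.55 mm·m/s
Steady-state rate R = (F_in − F_out)/L = (568.34 − 259.55) / 232000 m = 1.331e-03 mm/s.
R = 1.331e-03 × 3600 = 4.79 mm/hr.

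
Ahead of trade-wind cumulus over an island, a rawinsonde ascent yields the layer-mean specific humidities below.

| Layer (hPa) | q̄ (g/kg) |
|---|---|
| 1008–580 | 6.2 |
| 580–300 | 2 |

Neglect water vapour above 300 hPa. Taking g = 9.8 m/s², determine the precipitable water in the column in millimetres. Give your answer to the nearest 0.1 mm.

Precipitable water is the column-integrated vapour mass per unit area: PW = (1/g) Σ q̄ Δp, with q in kg/kg and Δp in Pa (1 kg/m² of water = 1 mm).
Layer 1008–580 hPa: Δp = 428 hPa = 42800 Pa, q̄ = 0.0062 kg/kg → 0.0062 × 42800 / 9.8 = 27.08 mm
Layer 580–300 hPa: Δp = 280 hPa = 28000 Pa, q̄ = 0.002 kg/kg → 0.002 × 28000 / 9.8 = 5.71 mm
PW = 27.08 + 5.71 = 32.79 ≈ 32.8 mm.

PW ≈ 32.8 mm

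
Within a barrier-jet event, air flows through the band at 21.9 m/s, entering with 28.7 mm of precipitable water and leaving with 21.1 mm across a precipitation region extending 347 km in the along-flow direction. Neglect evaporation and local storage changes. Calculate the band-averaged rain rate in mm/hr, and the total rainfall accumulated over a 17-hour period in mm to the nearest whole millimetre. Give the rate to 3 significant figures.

R ≈ 1.73 mm/hr; total ≈ 29 mm

Column moisture flux per unit crosswind length is F = V × PW.
Inflow: F_in = 21.9 × 28.7 = 628.53 mm·m/s
Outflow: F_out = 21.9 × 21.1 = 462.09 mm·m/s
Steady-state rate R = (F_in − F_out)/L = (628.53 − 462.09) / 347000 m = 4.797e-04 mm/s.
R = 4.797e-04 × 3600 = 1.73 mm/hr.
Over 17 h: total = 1.73 × 17 = 29.41 ≈ 29 mm.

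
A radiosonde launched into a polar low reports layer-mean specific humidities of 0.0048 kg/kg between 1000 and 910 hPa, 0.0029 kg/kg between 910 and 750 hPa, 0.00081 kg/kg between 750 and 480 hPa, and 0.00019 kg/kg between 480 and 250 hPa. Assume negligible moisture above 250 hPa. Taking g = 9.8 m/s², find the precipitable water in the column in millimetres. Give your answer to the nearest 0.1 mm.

PW ≈ 11.8 mm

Precipitable water is the column-integrated vapour mass per unit area: PW = (1/g) Σ q̄ Δp, with q in kg/kg and Δp in Pa (1 kg/m² of water = 1 mm).
Layer 1000–910 hPa: Δp = 90 hPa = 9000 Pa, q̄ = 0.0048 kg/kg → 0.0048 × 9000 / 9.8 = 4.41 mm
Layer 910–750 hPa: Δp = 160 hPa = 16000 Pa, q̄ = 0.0029 kg/kg → 0.0029 × 16000 / 9.8 = 4.73 mm
Layer 750–480 hPa: Δp = 270 hPa = 27000 Pa, q̄ = 0.00081 kg/kg → 0.00081 × 27000 / 9.8 = 2.23 mm
Layer 480–250 hPa: Δp = 230 hPa = 23000 Pa, q̄ = 0.00019 kg/kg → 0.00019 × 23000 / 9.8 = 0.45 mm
PW = 4.41 + 4.73 + 2.23 + 0.45 = 11.82 ≈ 11.8 mm.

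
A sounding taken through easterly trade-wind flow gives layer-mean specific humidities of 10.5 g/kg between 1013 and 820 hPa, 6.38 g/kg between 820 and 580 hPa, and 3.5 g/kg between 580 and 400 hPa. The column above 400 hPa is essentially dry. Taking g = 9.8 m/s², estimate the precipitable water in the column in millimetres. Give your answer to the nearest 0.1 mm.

Precipitable water is the column-integrated vapour mass per unit area: PW = (1/g) Σ q̄ Δp, with q in kg/kg and Δp in Pa (1 kg/m² of water = 1 mm).
Layer 1013–820 hPa: Δp = 193 hPa = 19300 Pa, q̄ = 0.0105 kg/kg → 0.0105 × 19300 / 9.8 = 20.68 mm
Layer 820–580 hPa: Δp = 240 hPa = 24000 Pa, q̄ = 0.00638 kg/kg → 0.00638 × 24000 / 9.8 = 15.62 mm
Layer 580–400 hPa: Δp = 180 hPa = 18000 Pa, q̄ = 0.0035 kg/kg → 0.0035 × 18000 / 9.8 = 6.43 mm
PW = 20.68 + 15.62 + 6.43 = 42.73 ≈ 42.7 mm.

PW ≈ 42.7 mm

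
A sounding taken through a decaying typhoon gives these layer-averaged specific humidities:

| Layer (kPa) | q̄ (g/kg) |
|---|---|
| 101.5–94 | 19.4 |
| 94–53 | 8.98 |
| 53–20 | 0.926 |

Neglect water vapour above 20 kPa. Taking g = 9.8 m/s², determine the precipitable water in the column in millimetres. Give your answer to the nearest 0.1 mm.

Precipitable water is the column-integrated vapour mass per unit area: PW = (1/g) Σ q̄ Δp, with q in kg/kg and Δp in Pa (1 kg/m² of water = 1 mm).
Layer 101.5–94 kPa: Δp = 75 hPa = 7500 Pa, q̄ = 0.0194 kg/kg → 0.0194 × 7500 / 9.8 = 14.85 mm
Layer 94–53 kPa: Δp = 410 hPa = 41000 Pa, q̄ = 0.00898 kg/kg → 0.00898 × 41000 / 9.8 = 37.57 mm
Layer 53–20 kPa: Δp = 330 hPa = 33000 Pa, q̄ = 0.000926 kg/kg → 0.000926 × 33000 / 9.8 = 3.12 mm
PW = 14.85 + 37.57 + 3.12 = 55.54 ≈ 55.5 mm.

PW ≈ 55.5 mm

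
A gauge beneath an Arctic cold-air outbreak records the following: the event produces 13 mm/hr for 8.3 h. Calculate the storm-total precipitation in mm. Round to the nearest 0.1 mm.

Total = Σ Rᵢ Δtᵢ = 13 × 8.3
      = 107.9 = 107.9 mm.

total ≈ 107.9 mm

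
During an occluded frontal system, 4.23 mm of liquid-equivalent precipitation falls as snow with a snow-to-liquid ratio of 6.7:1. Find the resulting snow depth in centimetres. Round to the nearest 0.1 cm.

Snow depth = liquid × ratio = 4.23 mm × 6.7 = 28.341 mm = 2.8 cm.

snow depth ≈ 2.8 cm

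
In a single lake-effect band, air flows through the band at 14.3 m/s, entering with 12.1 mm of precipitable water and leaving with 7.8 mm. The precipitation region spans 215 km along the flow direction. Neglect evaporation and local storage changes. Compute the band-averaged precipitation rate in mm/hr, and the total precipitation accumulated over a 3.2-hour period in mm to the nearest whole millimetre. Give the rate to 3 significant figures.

Column moisture flux per unit crosswind length is F = V × PW.
Inflow: F_in = 14.3 × 12.1 = 173.03 mm·m/s
Outflow: F_out = 14.3 × 7.8 = 111.54 mm·m/s
Steady-state rate R = (F_in − F_out)/L = (173.03 − 111.54) / 215000 m = 2.860e-04 mm/s.
R = 2.860e-04 × 3600 = 1.03 mm/hr.
Over 3.2 h: total = 1.03 × 3.2 = 3.296 ≈ 3 mm.

R ≈ 1.03 mm/hr; total ≈ 3 mm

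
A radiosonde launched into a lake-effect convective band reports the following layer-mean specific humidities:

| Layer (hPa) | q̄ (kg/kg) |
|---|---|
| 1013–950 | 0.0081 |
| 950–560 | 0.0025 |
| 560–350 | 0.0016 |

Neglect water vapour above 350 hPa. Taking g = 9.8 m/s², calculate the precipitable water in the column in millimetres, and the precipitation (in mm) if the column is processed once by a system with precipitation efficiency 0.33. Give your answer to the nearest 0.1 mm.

Precipitable water is the column-integrated vapour mass per unit area: PW = (1/g) Σ q̄ Δp, with q in kg/kg and Δp in Pa (1 kg/m² of water = 1 mm).
Layer 1013–950 hPa: Δp = 63 hPa = 6300 Pa, q̄ = 0.0081 kg/kg → 0.0081 × 6300 / 9.8 = 5.21 mm
Layer 950–560 hPa: Δp = 390 hPa = 39000 Pa, q̄ = 0.0025 kg/kg → 0.0025 × 39000 / 9.8 = 9.95 mm
Layer 560–350 hPa: Δp = 210 hPa = 21000 Pa, q̄ = 0.0016 kg/kg → 0.0016 × 21000 / 9.8 = 3.43 mm
PW = 5.21 + 9.95 + 3.43 = 18.59 ≈ 18.6 mm.
Precipitation = ε × PW = 0.33 × 18.6 = 6.1 mm.

PW ≈ 18.6 mm; precipitation ≈ 6.1 mm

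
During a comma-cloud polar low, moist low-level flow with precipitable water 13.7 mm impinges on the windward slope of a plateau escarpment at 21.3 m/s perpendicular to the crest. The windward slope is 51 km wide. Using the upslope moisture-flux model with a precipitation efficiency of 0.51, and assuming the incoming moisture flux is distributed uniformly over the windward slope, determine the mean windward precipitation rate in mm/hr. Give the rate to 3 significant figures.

R ≈ 10.5 mm/hr

Incoming column moisture flux per unit ridge length: F = V × PW = 21.3 × 13.7 = 291.81 mm·m/s.
Spread over the 51 km slope with efficiency ε = 0.51: R = ε·F/W = 0.51 × 291.81 / 51000 m = 2.918e-03 mm/s.
R = 2.918e-03 × 3600 = 10.5 mm/hr.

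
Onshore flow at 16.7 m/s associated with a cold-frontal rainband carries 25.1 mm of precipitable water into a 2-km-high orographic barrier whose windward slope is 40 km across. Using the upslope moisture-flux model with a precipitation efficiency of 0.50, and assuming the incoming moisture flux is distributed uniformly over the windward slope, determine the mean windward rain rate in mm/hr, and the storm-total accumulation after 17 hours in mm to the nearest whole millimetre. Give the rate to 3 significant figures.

R ≈ 18.9 mm/hr; total ≈ 321 mm

Incoming column moisture flux per unit ridge length: F = V × PW = 16.7 × 25.1 = 419.17 mm·m/s.
Spread over the 40 km slope with efficiency ε = 0.50: R = ε·F/W = 0.50 × 419.17 / 40000 m = 5.240e-03 mm/s.
R = 5.240e-03 × 3600 = 18.9 mm/hr.
Over 17 h: total = 18.9 × 17 = 321.3 ≈ 321 mm.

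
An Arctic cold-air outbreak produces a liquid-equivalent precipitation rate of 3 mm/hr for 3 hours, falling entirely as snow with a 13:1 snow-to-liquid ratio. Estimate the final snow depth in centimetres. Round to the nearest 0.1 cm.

snow depth ≈ 11.7 cm

Liquid-equivalent depth = 3 × 3 = 9 mm.
Snow depth = 9 mm × 13 = 117 mm = 11.7 cm.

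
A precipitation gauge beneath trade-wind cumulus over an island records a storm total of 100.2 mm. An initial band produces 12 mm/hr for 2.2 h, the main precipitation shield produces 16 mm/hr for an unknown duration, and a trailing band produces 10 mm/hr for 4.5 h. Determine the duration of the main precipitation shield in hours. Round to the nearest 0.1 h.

Known phases: 12 × 2.2 + 10 × 4.5 = 26.4 + 45 = 71.4 mm.
Remaining depth = 100.2 − 71.4 = 28.8 mm.
Duration = 28.8 / 16 = 1.8 h.

duration ≈ 1.8 h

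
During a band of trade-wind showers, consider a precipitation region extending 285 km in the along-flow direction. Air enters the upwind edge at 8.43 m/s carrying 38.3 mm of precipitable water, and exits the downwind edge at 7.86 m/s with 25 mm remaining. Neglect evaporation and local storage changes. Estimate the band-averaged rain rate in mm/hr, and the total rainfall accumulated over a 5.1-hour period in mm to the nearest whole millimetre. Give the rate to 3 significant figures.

R ≈ 1.60 mm/hr; total ≈ 8 mm

Column moisture flux per unit crosswind length is F = V × PW.
Inflow: F_in = 8.43 × 38.3 = 322.869 mm·m/s
Outflow: F_out = 7.86 × 25 = 196.5 mm·m/s
Steady-state rate R = (F_in − F_out)/L = (322.869 − 196.5) / 285000 m = 4.434e-04 mm/s.
R = 4.434e-04 × 3600 = 1.60 mm/hr.
Over 5.1 h: total = 1.60 × 5.1 = 8.16 ≈ 8 mm.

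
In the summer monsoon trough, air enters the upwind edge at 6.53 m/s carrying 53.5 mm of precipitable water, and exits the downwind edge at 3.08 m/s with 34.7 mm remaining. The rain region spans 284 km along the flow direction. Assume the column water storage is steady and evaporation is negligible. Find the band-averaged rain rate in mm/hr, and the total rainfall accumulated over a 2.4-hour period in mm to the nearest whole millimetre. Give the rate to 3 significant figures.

Column moisture flux per unit crosswind length is F = V × PW.
Inflow: F_in = 6.53 × 53.5 = 349.355 mm·m/s
Outflow: F_out = 3.08 × 34.7 = 106.876 mm·m/s
Steady-state rate R = (F_in − F_out)/L = (349.355 − 106.876) / 284000 m = 8.538e-04 mm/s.
R = 8.538e-04 × 3600 = 3.07 mm/hr.
Over 2.4 h: total = 3.07 × 2.4 = 7.368 ≈ 7 mm.

R ≈ 3.07 mm/hr; total ≈ 7 mm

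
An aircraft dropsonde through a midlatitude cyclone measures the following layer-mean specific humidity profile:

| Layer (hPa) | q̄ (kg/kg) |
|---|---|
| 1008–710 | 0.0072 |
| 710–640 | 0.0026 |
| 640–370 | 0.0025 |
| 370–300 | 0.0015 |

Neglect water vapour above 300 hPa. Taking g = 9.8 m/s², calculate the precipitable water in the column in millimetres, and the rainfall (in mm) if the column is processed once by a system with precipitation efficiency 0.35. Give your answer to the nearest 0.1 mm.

PW ≈ 31.7 mm; rainfall ≈ 11.1 mm

Precipitable water is the column-integrated vapour mass per unit area: PW = (1/g) Σ q̄ Δp, with q in kg/kg and Δp in Pa (1 kg/m² of water = 1 mm).
Layer 1008–710 hPa: Δp = 298 hPa = 29800 Pa, q̄ = 0.0072 kg/kg → 0.0072 × 29800 / 9.8 = 21.89 mm
Layer 710–640 hPa: Δp = 70 hPa = 7000 Pa, q̄ = 0.0026 kg/kg → 0.0026 × 7000 / 9.8 = 1.86 mm
Layer 640–370 hPa: Δp = 270 hPa = 27000 Pa, q̄ = 0.0025 kg/kg → 0.0025 × 27000 / 9.8 = 6.89 mm
Layer 370–300 hPa: Δp = 70 hPa = 7000 Pa, q̄ = 0.0015 kg/kg → 0.0015 × 7000 / 9.8 = 1.07 mm
PW = 21.89 + 1.86 + 6.89 + 1.07 = 31.71 ≈ 31.7 mm.
Rainfall = ε × PW = 0.35 × 31.7 = 11.1 mm.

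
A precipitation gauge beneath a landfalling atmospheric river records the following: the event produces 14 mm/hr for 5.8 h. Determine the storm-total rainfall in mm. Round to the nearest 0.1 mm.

total ≈ 81.2 mm

Total = Σ Rᵢ Δtᵢ = 14 × 5.8
      = 81.2 = 81.2 mm.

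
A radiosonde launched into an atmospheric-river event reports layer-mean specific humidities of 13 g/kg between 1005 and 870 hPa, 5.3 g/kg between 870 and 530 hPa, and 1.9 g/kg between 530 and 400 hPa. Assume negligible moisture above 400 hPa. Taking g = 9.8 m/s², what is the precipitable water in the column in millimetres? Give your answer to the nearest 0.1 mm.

PW ≈ 38.8 mm

Precipitable water is the column-integrated vapour mass per unit area: PW = (1/g) Σ q̄ Δp, with q in kg/kg and Δp in Pa (1 kg/m² of water = 1 mm).
Layer 1005–870 hPa: Δp = 135 hPa = 13500 Pa, q̄ = 0.013 kg/kg → 0.013 × 13500 / 9.8 = 17.91 mm
Layer 870–530 hPa: Δp = 340 hPa = 34000 Pa, q̄ = 0.0053 kg/kg → 0.0053 × 34000 / 9.8 = 18.39 mm
Layer 530–400 hPa: Δp = 130 hPa = 13000 Pa, q̄ = 0.0019 kg/kg → 0.0019 × 13000 / 9.8 = 2.52 mm
PW = 17.91 + 18.39 + 2.52 = 38.82 ≈ 38.8 mm.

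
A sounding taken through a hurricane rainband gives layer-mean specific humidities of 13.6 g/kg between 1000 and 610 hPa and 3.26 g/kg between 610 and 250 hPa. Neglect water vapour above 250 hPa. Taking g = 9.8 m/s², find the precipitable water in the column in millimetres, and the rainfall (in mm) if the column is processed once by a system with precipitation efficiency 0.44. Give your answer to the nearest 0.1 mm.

Precipitable water is the column-integrated vapour mass per unit area: PW = (1/g) Σ q̄ Δp, with q in kg/kg and Δp in Pa (1 kg/m² of water = 1 mm).
Layer 1000–610 hPa: Δp = 390 hPa = 39000 Pa, q̄ = 0.0136 kg/kg → 0.0136 × 39000 / 9.8 = 54.12 mm
Layer 610–250 hPa: Δp = 360 hPa = 36000 Pa, q̄ = 0.00326 kg/kg → 0.00326 × 36000 / 9.8 = 11.98 mm
PW = 54.12 + 11.98 = 66.10 ≈ 66.1 mm.
Rainfall = ε × PW = 0.44 × 66.1 = 29.1 mm.

PW ≈ 66.1 mm; rainfall ≈ 29.1 mm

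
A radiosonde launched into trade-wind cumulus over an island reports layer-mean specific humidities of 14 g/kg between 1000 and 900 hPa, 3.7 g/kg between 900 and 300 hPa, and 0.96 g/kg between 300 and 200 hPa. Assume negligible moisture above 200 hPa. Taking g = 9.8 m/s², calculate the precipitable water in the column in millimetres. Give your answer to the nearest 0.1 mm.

PW ≈ 37.9 mm

Precipitable water is the column-integrated vapour mass per unit area: PW = (1/g) Σ q̄ Δp, with q in kg/kg and Δp in Pa (1 kg/m² of water = 1 mm).
Layer 1000–900 hPa: Δp = 100 hPa = 10000 Pa, q̄ = 0.014 kg/kg → 0.014 × 10000 / 9.8 = 14.29 mm
Layer 900–300 hPa: Δp = 600 hPa = 60000 Pa, q̄ = 0.0037 kg/kg → 0.0037 × 60000 / 9.8 = 22.65 mm
Layer 300–200 hPa: Δp = 100 hPa = 10000 Pa, q̄ = 0.00096 kg/kg → 0.00096 × 10000 / 9.8 = 0.98 mm
PW = 14.29 + 22.65 + 0.98 = 37.92 ≈ 37.9 mm.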